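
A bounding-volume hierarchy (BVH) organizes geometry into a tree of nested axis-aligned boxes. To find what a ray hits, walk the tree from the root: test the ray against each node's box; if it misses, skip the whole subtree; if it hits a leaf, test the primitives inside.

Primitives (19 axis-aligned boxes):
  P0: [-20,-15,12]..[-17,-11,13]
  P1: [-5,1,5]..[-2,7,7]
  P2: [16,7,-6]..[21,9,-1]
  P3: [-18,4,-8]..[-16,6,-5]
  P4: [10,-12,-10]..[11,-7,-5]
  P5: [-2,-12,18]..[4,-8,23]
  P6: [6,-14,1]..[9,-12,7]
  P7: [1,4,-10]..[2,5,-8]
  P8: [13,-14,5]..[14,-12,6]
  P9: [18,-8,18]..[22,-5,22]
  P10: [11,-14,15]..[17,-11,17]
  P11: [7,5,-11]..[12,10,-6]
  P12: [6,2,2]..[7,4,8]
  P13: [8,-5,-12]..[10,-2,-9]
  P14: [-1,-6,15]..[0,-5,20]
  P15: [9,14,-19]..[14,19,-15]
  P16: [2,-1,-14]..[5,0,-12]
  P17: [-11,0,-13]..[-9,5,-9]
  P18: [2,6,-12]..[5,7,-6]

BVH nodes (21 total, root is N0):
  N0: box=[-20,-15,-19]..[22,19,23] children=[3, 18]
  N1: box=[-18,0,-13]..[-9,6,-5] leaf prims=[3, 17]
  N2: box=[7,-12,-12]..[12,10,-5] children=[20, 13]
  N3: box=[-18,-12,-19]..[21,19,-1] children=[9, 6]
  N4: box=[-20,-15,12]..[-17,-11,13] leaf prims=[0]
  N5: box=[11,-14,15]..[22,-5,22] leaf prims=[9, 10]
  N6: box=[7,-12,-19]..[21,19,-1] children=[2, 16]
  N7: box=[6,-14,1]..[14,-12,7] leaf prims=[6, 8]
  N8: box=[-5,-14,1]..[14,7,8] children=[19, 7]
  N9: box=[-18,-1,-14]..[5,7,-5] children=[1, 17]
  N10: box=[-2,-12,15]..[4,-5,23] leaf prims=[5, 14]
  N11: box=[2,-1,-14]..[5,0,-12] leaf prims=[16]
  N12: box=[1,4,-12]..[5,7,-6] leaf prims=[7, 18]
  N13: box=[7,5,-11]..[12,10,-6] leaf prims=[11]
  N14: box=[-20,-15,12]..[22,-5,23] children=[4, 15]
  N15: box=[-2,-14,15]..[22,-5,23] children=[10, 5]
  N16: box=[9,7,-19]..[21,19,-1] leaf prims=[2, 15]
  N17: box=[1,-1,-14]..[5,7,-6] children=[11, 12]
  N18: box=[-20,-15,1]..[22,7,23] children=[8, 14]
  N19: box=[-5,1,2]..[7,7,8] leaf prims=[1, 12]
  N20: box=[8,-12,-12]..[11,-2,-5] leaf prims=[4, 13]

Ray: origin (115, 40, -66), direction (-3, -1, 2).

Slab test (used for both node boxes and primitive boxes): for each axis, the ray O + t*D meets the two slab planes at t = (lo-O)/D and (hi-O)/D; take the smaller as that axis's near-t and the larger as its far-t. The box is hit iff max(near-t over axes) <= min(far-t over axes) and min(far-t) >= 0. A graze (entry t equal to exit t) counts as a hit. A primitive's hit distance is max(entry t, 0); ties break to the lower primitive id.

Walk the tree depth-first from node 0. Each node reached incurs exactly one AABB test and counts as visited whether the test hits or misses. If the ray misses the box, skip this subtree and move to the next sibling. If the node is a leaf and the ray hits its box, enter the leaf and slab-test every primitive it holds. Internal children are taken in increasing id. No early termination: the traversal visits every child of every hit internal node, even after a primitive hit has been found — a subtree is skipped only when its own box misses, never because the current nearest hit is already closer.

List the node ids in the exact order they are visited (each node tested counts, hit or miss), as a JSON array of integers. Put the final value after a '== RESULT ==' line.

Traverse from the root:
N0 x:[31,45] y:[21,55] z:[47/2,89/2] -> hit [31,89/2], descend [3, 18]
  N3 x:[94/3,133/3] y:[21,52] z:[47/2,65/2] -> hit [94/3,65/2], descend [6, 9]
    N6 x:[94/3,36] y:[21,52] z:[47/2,65/2] -> hit [94/3,65/2], descend [2, 16]
      N2 x:[103/3,36] y:[30,52] z:[27,61/2] -> miss, prune
      N16 x:[94/3,106/3] y:[21,33] z:[47/2,65/2] -> hit [94/3,65/2] leaf, test {P2@t=94/3, P15(miss)}
    N9 x:[110/3,133/3] y:[33,41] z:[26,61/2] -> miss, prune
  N18 x:[31,45] y:[33,55] z:[67/2,89/2] -> hit [67/2,89/2], descend [8, 14]
    N8 x:[101/3,40] y:[33,54] z:[67/2,37] -> hit [101/3,37], descend [7, 19]
      N7 x:[101/3,109/3] y:[52,54] z:[67/2,73/2] -> miss, prune
      N19 x:[36,40] y:[33,39] z:[34,37] -> hit [36,37] leaf, test {P1(miss), P12@t=36}
    N14 x:[31,45] y:[45,55] z:[39,89/2] -> miss, prune

11 AABB tests over nodes [0, 3, 6, 2, 16, 9, 18, 8, 7, 19, 14]; 2 leaves entered; closest P2.

== RESULT ==
[0, 3, 6, 2, 16, 9, 18, 8, 7, 19, 14]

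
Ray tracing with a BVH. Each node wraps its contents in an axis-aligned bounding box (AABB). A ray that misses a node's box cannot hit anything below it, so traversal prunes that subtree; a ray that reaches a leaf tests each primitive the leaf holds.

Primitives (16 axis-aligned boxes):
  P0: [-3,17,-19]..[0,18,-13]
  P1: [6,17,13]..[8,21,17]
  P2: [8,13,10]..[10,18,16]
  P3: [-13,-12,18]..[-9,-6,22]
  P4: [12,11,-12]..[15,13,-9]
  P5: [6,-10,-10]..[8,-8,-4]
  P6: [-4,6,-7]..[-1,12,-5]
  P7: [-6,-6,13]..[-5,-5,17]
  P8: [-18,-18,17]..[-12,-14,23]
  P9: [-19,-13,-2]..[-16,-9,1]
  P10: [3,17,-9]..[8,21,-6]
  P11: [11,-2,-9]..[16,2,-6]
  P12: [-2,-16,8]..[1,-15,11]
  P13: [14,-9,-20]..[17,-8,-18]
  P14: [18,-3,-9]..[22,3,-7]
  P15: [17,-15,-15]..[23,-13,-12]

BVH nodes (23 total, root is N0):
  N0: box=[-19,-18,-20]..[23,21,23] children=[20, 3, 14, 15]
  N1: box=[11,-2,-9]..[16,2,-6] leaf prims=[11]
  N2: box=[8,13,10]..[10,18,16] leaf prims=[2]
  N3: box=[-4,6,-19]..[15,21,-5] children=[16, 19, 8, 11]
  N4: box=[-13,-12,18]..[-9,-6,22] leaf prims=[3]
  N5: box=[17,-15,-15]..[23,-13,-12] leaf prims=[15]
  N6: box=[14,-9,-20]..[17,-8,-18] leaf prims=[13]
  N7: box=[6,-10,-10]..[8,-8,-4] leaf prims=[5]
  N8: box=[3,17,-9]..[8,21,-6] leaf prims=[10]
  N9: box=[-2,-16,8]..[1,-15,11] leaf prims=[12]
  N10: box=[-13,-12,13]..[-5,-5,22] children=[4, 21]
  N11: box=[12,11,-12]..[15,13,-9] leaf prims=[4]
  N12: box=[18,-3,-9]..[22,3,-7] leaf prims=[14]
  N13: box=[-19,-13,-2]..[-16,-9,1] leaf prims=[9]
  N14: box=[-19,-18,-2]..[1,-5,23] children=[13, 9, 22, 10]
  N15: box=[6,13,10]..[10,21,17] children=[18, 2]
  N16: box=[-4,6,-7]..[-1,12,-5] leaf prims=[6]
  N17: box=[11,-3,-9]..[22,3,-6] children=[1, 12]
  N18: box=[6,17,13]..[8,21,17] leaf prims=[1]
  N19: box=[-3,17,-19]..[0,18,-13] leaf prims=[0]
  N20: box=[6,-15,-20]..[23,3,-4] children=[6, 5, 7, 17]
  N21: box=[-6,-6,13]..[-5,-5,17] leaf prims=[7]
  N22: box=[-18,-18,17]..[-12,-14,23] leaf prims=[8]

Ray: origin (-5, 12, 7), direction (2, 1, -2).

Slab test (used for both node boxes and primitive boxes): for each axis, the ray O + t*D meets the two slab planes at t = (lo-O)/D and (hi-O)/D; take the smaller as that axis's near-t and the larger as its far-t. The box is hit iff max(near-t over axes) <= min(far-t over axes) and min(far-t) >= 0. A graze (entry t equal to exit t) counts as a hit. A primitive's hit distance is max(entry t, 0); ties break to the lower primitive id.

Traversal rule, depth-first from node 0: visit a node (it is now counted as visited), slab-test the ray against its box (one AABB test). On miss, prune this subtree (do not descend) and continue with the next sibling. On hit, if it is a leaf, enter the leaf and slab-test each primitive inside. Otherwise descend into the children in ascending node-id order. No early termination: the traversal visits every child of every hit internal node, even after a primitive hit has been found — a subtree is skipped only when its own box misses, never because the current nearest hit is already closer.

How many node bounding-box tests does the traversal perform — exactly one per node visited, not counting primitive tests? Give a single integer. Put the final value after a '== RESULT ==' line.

Trace the traversal:
N0 x:[-7,14] y:[-30,9] z:[-8,27/2] -> hit [-7,9], descend [3, 14, 15, 20]
  N3 x:[1/2,10] y:[-6,9] z:[6,13] -> hit [6,9], descend [8, 11, 16, 19]
    N8 x:[4,13/2] y:[5,9] z:[13/2,8] -> hit [13/2,13/2] leaf, test {P10@t=13/2}
    N11 x:[17/2,10] y:[-1,1] z:[8,19/2] -> miss, prune
    N16 x:[1/2,2] y:[-6,0] z:[6,7] -> miss, prune
    N19 x:[1,5/2] y:[5,6] z:[10,13] -> miss, prune
  N14 x:[-7,3] y:[-30,-17] z:[-8,9/2] -> miss, prune
  N15 x:[11/2,15/2] y:[1,9] z:[-5,-3/2] -> miss, prune
  N20 x:[11/2,14] y:[-27,-9] z:[11/2,27/2] -> miss, prune

Visited [0, 3, 8, 11, 16, 19, 14, 15, 20]. Tests: 9 box, 1 leaf. Nearest: P10.

== RESULT ==
9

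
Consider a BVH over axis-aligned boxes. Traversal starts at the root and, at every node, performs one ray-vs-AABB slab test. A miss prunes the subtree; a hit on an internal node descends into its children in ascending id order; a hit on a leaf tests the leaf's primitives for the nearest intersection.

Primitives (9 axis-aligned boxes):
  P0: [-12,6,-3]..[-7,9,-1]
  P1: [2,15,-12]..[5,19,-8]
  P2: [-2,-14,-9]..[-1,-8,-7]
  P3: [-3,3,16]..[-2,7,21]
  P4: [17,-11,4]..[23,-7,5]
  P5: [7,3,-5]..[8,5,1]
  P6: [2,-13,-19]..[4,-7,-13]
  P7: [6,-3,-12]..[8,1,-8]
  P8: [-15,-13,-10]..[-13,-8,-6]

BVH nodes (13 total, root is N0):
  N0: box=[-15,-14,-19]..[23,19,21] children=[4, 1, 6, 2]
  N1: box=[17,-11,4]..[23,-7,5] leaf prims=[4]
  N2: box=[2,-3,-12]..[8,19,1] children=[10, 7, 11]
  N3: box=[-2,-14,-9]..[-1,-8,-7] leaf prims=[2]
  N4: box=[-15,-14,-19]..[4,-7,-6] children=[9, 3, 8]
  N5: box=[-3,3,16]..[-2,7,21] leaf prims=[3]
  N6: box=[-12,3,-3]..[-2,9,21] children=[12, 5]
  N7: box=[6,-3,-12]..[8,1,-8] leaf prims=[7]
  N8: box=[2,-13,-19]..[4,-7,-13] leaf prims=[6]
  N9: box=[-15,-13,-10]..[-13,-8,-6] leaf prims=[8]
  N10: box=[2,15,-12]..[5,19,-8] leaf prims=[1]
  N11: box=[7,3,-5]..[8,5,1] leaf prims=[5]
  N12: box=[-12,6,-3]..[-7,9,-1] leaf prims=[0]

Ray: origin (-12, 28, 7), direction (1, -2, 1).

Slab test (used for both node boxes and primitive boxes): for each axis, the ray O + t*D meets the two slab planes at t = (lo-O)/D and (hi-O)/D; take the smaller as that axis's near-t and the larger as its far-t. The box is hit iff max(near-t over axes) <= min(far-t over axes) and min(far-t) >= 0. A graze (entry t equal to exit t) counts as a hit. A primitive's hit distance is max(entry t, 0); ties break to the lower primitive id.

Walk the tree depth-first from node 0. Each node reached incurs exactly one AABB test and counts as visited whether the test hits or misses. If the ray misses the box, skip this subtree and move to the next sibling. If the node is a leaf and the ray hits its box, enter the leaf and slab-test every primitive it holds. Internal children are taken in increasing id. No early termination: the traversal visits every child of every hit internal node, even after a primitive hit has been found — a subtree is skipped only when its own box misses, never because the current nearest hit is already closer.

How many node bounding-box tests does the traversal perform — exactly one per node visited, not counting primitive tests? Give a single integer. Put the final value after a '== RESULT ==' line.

Walk:
N0 x:[-3,35] y:[9/2,21] z:[-26,14] -> hit [9/2,14], descend [1, 2, 4, 6]
  N1 x:[29,35] y:[35/2,39/2] z:[-3,-2] -> miss, prune
  N2 x:[14,20] y:[9/2,31/2] z:[-19,-6] -> miss, prune
  N4 x:[-3,16] y:[35/2,21] z:[-26,-13] -> miss, prune
  N6 x:[0,10] y:[19/2,25/2] z:[-10,14] -> hit [19/2,10], descend [5, 12]
    N5 x:[9,10] y:[21/2,25/2] z:[9,14] -> miss, prune
    N12 x:[0,5] y:[19/2,11] z:[-10,-8] -> miss, prune

Visited [0, 1, 2, 4, 6, 5, 12]. Tests: 7 box, 0 leaf. Nearest: miss.

== RESULT ==
7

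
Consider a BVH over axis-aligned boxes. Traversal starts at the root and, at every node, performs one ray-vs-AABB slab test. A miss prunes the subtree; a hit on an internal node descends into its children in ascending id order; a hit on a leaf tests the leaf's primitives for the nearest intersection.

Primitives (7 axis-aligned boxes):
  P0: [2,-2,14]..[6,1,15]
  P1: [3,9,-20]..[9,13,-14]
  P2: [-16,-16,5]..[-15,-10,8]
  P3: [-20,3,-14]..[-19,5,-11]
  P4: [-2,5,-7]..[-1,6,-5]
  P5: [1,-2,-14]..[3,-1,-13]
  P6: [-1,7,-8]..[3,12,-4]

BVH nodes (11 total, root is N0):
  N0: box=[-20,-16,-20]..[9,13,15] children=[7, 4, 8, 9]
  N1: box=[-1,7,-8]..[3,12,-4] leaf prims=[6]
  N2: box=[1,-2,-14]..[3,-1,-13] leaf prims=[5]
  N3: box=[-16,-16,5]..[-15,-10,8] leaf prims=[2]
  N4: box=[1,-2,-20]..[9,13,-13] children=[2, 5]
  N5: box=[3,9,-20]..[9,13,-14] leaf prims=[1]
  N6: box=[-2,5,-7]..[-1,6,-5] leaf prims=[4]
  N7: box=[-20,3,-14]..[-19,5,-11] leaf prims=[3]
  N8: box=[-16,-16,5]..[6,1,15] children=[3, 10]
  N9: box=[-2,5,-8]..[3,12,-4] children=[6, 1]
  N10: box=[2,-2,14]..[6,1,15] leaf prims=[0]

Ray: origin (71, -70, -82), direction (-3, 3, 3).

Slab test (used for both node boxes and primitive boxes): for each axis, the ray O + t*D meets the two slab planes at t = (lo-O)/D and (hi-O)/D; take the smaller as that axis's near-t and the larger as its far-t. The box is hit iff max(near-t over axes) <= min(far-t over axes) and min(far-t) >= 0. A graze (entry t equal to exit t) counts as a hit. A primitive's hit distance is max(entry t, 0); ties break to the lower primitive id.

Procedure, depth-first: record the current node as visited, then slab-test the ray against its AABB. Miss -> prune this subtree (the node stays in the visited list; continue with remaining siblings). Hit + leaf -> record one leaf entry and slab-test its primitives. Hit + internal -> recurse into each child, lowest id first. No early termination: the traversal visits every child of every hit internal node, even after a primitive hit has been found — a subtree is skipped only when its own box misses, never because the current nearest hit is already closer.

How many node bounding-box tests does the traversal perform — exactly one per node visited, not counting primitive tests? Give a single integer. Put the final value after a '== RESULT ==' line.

Walk:
N0 x:[62/3,91/3] y:[18,83/3] z:[62/3,97/3] -> hit [62/3,83/3], descend [4, 7, 8, 9]
  N4 x:[62/3,70/3] y:[68/3,83/3] z:[62/3,23] -> hit [68/3,23], descend [2, 5]
    N2 x:[68/3,70/3] y:[68/3,23] z:[68/3,23] -> hit [68/3,23] leaf, test {P5@t=68/3}
    N5 x:[62/3,68/3] y:[79/3,83/3] z:[62/3,68/3] -> miss, prune
  N7 x:[30,91/3] y:[73/3,25] z:[68/3,71/3] -> miss, prune
  N8 x:[65/3,29] y:[18,71/3] z:[29,97/3] -> miss, prune
  N9 x:[68/3,73/3] y:[25,82/3] z:[74/3,26] -> miss, prune

Summary -> nodes [0, 4, 2, 5, 7, 8, 9]; box-tests=7; leaf-entries=1; first=P5

== RESULT ==
7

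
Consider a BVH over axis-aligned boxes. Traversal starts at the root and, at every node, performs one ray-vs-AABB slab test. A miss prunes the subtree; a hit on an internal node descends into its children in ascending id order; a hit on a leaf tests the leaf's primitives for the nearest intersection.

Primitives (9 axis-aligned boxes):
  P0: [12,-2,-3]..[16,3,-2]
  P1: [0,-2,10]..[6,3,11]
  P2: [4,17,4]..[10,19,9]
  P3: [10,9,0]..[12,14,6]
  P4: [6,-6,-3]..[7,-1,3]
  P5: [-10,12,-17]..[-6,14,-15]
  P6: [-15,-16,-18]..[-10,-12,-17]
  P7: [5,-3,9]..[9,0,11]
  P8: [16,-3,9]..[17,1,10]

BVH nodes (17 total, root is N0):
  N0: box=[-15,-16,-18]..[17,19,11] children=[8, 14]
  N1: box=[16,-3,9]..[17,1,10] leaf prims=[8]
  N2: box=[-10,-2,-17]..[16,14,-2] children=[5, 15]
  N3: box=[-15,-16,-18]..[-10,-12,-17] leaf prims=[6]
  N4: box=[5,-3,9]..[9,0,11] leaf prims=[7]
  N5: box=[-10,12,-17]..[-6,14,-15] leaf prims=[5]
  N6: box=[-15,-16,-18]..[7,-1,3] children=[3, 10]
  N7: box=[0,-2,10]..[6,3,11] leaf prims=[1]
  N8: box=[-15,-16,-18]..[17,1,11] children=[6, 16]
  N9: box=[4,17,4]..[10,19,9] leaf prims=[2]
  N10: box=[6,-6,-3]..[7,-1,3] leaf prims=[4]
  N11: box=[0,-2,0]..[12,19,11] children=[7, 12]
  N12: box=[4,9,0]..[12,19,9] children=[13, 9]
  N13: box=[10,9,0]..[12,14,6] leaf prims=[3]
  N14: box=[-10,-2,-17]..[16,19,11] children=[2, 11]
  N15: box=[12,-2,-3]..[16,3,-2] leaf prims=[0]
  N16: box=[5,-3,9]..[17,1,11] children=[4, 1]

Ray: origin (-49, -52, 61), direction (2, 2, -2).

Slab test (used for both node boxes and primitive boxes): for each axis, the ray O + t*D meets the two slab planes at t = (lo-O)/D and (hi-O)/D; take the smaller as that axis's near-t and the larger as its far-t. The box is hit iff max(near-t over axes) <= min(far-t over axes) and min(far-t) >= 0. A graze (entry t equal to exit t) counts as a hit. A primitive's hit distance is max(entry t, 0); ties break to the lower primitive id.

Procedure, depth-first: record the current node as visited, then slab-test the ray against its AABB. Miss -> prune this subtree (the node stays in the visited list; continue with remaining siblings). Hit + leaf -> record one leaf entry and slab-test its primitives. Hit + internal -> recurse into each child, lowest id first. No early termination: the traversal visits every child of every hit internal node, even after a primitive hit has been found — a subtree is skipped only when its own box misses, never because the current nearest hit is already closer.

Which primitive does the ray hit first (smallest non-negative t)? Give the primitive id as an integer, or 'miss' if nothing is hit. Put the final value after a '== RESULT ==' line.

Walk:
N0 x:[17,33] y:[18,71/2] z:[25,79/2] -> hit [25,33], descend [8, 14]
  N8 x:[17,33] y:[18,53/2] z:[25,79/2] -> hit [25,53/2], descend [6, 16]
    N6 x:[17,28] y:[18,51/2] z:[29,79/2] -> miss, prune
    N16 x:[27,33] y:[49/2,53/2] z:[25,26] -> miss, prune
  N14 x:[39/2,65/2] y:[25,71/2] z:[25,39] -> hit [25,65/2], descend [2, 11]
    N2 x:[39/2,65/2] y:[25,33] z:[63/2,39] -> hit [63/2,65/2], descend [5, 15]
      N5 x:[39/2,43/2] y:[32,33] z:[38,39] -> miss, prune
      N15 x:[61/2,65/2] y:[25,55/2] z:[63/2,32] -> miss, prune
    N11 x:[49/2,61/2] y:[25,71/2] z:[25,61/2] -> hit [25,61/2], descend [7, 12]
      N7 x:[49/2,55/2] y:[25,55/2] z:[25,51/2] -> hit [25,51/2] leaf, test {P1@t=25}
      N12 x:[53/2,61/2] y:[61/2,71/2] z:[26,61/2] -> hit [61/2,61/2], descend [9, 13]
        N9 x:[53/2,59/2] y:[69/2,71/2] z:[26,57/2] -> miss, prune
        N13 x:[59/2,61/2] y:[61/2,33] z:[55/2,61/2] -> hit [61/2,61/2] leaf, test {P3@t=61/2}

Summary -> nodes [0, 8, 6, 16, 14, 2, 5, 15, 11, 7, 12, 9, 13]; box-tests=13; leaf-entries=2; first=P1

== RESULT ==
1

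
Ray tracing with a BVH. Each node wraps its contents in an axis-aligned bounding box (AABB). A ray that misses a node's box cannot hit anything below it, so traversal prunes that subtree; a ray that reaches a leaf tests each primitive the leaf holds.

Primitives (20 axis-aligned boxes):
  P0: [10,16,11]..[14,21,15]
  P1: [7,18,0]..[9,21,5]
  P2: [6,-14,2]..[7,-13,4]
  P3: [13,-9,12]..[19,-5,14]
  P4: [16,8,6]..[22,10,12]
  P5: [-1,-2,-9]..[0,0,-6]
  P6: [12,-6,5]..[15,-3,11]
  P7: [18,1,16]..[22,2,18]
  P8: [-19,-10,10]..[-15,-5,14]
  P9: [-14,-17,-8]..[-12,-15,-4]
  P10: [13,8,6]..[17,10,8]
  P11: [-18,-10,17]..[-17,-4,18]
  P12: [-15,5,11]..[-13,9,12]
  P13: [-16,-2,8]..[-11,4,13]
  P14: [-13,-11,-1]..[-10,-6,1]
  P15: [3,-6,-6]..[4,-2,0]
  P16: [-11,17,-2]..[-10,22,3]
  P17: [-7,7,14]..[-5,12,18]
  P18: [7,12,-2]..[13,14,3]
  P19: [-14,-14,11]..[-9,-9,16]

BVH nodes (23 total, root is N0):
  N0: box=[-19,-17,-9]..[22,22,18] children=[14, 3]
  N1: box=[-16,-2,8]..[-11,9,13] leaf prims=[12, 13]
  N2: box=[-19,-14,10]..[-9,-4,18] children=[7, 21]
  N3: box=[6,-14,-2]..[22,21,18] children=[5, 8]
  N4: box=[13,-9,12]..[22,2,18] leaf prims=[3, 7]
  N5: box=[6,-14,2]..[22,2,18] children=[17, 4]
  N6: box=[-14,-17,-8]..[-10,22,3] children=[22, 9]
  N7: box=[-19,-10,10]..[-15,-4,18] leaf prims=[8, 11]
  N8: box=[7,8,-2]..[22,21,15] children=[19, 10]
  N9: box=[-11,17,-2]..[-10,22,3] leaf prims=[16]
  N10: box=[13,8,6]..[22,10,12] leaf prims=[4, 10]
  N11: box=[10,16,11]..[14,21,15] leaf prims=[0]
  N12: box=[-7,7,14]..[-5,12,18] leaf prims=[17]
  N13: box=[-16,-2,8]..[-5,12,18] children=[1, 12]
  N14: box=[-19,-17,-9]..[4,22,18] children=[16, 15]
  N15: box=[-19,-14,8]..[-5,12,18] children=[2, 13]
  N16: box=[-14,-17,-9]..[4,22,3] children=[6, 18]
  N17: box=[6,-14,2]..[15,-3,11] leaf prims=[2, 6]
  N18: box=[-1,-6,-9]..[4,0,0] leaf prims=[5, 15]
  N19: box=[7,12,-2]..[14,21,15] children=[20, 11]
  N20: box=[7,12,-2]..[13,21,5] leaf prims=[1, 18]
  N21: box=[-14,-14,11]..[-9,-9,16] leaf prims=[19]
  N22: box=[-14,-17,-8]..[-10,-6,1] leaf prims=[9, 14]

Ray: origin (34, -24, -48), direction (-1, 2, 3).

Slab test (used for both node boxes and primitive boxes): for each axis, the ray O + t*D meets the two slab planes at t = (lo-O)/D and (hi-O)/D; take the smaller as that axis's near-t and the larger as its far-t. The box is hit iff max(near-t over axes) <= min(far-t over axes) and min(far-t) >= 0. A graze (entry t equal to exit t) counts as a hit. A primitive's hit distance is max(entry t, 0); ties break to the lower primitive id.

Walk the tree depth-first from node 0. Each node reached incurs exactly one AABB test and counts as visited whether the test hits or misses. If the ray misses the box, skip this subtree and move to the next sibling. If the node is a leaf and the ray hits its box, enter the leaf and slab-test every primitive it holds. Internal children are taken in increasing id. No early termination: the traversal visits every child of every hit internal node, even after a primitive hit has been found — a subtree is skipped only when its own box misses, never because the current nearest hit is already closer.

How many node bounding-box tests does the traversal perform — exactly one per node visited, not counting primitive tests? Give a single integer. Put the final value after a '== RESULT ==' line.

Trace the traversal:
N0 x:[12,53] y:[7/2,23] z:[13,22] -> hit [13,22], descend [3, 14]
  N3 x:[12,28] y:[5,45/2] z:[46/3,22] -> hit [46/3,22], descend [5, 8]
    N5 x:[12,28] y:[5,13] z:[50/3,22] -> miss, prune
    N8 x:[12,27] y:[16,45/2] z:[46/3,21] -> hit [16,21], descend [10, 19]
      N10 x:[12,21] y:[16,17] z:[18,20] -> miss, prune
      N19 x:[20,27] y:[18,45/2] z:[46/3,21] -> hit [20,21], descend [11, 20]
        N11 x:[20,24] y:[20,45/2] z:[59/3,21] -> hit [20,21] leaf, test {P0@t=20}
        N20 x:[21,27] y:[18,45/2] z:[46/3,53/3] -> miss, prune
  N14 x:[30,53] y:[7/2,23] z:[13,22] -> miss, prune

Visited [0, 3, 5, 8, 10, 19, 11, 20, 14]. Tests: 9 box, 1 leaf. Nearest: P0.

== RESULT ==
9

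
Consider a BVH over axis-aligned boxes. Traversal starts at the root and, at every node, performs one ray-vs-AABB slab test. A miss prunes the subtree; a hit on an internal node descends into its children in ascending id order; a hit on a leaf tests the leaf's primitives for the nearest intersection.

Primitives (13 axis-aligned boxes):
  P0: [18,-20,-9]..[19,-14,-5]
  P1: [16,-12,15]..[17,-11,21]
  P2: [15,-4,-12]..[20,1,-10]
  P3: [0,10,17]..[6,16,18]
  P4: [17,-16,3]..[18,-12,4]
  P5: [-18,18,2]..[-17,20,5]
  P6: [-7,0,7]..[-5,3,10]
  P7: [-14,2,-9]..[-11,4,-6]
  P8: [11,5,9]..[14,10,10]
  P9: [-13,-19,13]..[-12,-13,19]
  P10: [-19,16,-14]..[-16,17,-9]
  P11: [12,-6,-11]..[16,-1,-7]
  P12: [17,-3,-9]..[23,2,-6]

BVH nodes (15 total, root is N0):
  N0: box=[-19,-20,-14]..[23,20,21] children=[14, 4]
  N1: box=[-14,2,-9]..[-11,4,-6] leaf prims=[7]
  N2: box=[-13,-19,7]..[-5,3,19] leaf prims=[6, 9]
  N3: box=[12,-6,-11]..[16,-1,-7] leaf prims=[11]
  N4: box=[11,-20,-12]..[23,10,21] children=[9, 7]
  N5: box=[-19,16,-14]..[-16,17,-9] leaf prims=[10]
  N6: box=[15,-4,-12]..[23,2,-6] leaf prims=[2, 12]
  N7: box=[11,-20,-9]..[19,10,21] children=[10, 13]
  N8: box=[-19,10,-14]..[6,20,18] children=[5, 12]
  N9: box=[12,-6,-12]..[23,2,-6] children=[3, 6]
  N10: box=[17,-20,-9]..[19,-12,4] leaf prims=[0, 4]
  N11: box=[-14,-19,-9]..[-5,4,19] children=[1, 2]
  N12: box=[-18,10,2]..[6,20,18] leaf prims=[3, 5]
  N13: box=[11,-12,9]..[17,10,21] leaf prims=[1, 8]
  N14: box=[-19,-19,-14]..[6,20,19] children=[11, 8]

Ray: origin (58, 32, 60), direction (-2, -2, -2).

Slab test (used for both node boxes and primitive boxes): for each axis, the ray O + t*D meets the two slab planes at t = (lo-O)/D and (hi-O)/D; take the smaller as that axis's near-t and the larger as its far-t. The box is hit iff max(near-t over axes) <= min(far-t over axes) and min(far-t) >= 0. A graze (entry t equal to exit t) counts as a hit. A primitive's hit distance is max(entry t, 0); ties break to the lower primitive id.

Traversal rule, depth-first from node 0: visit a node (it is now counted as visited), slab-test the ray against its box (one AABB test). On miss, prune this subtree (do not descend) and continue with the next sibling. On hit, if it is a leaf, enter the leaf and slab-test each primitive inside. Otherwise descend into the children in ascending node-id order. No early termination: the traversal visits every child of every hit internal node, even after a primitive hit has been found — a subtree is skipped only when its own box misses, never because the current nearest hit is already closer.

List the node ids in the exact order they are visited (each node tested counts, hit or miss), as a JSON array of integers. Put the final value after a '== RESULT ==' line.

Traverse from the root:
N0 x:[35/2,77/2] y:[6,26] z:[39/2,37] -> hit [39/2,26], descend [4, 14]
  N4 x:[35/2,47/2] y:[11,26] z:[39/2,36] -> hit [39/2,47/2], descend [7, 9]
    N7 x:[39/2,47/2] y:[11,26] z:[39/2,69/2] -> hit [39/2,47/2], descend [10, 13]
      N10 x:[39/2,41/2] y:[22,26] z:[28,69/2] -> miss, prune
      N13 x:[41/2,47/2] y:[11,22] z:[39/2,51/2] -> hit [41/2,22] leaf, test {P1(miss), P8(miss)}
    N9 x:[35/2,23] y:[15,19] z:[33,36] -> miss, prune
  N14 x:[26,77/2] y:[6,51/2] z:[41/2,37] -> miss, prune

Summary -> nodes [0, 4, 7, 10, 13, 9, 14]; box-tests=7; leaf-entries=1; first=miss

== RESULT ==
[0, 4, 7, 10, 13, 9, 14]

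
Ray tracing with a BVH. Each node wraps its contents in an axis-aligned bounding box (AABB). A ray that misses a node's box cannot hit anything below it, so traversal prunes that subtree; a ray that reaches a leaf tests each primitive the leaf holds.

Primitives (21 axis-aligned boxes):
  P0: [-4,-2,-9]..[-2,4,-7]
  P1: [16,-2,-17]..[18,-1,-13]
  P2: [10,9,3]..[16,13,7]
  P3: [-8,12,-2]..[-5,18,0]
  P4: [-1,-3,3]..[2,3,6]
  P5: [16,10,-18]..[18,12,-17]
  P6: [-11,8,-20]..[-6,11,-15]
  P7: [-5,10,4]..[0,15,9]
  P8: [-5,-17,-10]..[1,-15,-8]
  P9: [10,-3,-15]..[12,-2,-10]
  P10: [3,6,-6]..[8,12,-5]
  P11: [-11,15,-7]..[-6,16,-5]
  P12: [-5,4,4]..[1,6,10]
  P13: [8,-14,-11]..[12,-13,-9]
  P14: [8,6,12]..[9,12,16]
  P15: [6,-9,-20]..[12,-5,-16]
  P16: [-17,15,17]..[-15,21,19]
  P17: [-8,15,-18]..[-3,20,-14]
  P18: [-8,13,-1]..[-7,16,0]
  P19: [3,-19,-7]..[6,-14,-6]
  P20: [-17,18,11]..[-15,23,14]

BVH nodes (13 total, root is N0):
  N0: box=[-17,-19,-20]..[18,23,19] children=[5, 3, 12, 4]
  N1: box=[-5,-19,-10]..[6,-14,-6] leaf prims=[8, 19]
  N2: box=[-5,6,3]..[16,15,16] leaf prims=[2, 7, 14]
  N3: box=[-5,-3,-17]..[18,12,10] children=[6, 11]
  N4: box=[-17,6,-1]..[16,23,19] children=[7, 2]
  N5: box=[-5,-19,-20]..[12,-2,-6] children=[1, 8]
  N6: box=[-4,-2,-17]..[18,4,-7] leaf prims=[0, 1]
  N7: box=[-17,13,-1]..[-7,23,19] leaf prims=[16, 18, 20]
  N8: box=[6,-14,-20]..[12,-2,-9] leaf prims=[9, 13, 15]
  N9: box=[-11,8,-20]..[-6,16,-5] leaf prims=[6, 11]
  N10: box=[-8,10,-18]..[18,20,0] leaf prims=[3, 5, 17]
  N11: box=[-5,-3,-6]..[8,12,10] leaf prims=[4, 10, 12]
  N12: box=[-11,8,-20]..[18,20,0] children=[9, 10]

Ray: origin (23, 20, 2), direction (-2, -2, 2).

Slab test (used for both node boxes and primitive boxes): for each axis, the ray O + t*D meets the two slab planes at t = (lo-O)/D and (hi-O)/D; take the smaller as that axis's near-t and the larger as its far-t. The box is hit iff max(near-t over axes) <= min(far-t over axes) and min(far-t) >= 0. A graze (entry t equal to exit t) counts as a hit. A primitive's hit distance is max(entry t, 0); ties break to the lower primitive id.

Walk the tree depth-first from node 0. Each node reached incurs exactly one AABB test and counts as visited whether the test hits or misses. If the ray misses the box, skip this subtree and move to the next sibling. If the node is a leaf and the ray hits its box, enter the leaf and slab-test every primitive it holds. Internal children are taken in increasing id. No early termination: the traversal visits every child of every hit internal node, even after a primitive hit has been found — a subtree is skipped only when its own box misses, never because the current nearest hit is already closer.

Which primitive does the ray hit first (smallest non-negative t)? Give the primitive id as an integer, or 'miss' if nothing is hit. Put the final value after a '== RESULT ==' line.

Walk:
N0 x:[5/2,20] y:[-3/2,39/2] z:[-11,17/2] -> hit [5/2,17/2], descend [3, 4, 5, 12]
  N3 x:[5/2,14] y:[4,23/2] z:[-19/2,4] -> hit [4,4], descend [6, 11]
    N6 x:[5/2,27/2] y:[8,11] z:[-19/2,-9/2] -> miss, prune
    N11 x:[15/2,14] y:[4,23/2] z:[-4,4] -> miss, prune
  N4 x:[7/2,20] y:[-3/2,7] z:[-3/2,17/2] -> hit [7/2,7], descend [2, 7]
    N2 x:[7/2,14] y:[5/2,7] z:[1/2,7] -> hit [7/2,7] leaf, test {P2(miss), P7(miss), P14@t=7}
    N7 x:[15,20] y:[-3/2,7/2] z:[-3/2,17/2] -> miss, prune
  N5 x:[11/2,14] y:[11,39/2] z:[-11,-4] -> miss, prune
  N12 x:[5/2,17] y:[0,6] z:[-11,-1] -> miss, prune

9 AABB tests over nodes [0, 3, 6, 11, 4, 2, 7, 5, 12]; 1 leaf entered; closest P14.

== RESULT ==
14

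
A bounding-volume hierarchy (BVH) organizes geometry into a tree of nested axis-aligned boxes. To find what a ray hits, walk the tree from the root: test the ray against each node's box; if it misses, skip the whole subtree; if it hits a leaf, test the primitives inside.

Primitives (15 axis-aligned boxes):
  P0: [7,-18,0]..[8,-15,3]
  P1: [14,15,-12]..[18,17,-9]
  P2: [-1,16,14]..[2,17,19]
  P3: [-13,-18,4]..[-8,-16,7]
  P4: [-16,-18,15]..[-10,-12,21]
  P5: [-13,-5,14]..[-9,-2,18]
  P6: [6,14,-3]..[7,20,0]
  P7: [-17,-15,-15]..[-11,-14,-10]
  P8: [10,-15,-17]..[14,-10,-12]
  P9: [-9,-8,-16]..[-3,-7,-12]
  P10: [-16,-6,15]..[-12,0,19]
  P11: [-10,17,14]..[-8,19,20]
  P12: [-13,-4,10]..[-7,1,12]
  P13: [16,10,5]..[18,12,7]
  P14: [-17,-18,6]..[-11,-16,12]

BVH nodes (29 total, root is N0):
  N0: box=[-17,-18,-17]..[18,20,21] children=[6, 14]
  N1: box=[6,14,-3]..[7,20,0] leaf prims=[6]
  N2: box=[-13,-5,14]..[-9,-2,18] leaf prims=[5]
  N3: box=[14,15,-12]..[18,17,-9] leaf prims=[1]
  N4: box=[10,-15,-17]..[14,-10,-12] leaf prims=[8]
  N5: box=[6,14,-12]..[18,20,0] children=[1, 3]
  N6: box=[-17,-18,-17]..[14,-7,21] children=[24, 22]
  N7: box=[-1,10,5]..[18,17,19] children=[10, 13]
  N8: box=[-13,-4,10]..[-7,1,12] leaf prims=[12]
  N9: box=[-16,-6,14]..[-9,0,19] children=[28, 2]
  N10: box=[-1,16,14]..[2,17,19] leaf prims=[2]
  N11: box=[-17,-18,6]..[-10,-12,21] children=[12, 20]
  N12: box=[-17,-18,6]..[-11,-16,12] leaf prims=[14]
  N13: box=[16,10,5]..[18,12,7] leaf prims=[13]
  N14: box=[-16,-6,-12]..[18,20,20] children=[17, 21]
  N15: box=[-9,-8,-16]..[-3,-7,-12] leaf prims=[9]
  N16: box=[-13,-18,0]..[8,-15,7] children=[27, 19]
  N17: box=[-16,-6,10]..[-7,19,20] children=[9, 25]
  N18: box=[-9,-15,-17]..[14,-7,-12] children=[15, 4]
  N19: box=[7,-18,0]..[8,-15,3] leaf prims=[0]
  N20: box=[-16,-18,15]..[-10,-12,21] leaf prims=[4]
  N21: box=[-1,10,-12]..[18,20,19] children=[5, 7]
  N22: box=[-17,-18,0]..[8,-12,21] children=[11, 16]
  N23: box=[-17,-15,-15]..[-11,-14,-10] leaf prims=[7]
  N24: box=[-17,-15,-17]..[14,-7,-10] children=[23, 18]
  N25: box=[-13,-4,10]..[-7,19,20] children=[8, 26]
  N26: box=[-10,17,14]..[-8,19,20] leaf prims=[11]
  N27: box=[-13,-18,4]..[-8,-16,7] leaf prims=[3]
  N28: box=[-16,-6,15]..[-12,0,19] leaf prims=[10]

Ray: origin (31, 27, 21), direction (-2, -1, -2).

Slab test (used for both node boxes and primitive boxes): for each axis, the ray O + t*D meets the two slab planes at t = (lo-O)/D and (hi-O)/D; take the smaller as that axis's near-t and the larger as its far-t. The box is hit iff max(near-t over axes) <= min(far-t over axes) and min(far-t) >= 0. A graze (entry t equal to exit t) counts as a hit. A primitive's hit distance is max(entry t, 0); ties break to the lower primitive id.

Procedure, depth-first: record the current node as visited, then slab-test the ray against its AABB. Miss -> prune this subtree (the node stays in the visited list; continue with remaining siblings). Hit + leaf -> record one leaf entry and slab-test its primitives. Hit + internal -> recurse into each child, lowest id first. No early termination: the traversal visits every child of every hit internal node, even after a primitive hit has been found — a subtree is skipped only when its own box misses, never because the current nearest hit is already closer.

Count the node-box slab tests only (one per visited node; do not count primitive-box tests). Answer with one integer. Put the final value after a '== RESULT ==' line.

Traverse from the root:
N0 x:[13/2,24] y:[7,45] z:[0,19] -> hit [7,19], descend [6, 14]
  N6 x:[17/2,24] y:[34,45] z:[0,19] -> miss, prune
  N14 x:[13/2,47/2] y:[7,33] z:[1/2,33/2] -> hit [7,33/2], descend [17, 21]
    N17 x:[19,47/2] y:[8,33] z:[1/2,11/2] -> miss, prune
    N21 x:[13/2,16] y:[7,17] z:[1,33/2] -> hit [7,16], descend [5, 7]
      N5 x:[13/2,25/2] y:[7,13] z:[21/2,33/2] -> hit [21/2,25/2], descend [1, 3]
        N1 x:[12,25/2] y:[7,13] z:[21/2,12] -> hit [12,12] leaf, test {P6@t=12}
        N3 x:[13/2,17/2] y:[10,12] z:[15,33/2] -> miss, prune
      N7 x:[13/2,16] y:[10,17] z:[1,8] -> miss, prune

Visited [0, 6, 14, 17, 21, 5, 1, 3, 7]. Tests: 9 box, 1 leaf. Nearest: P6.

== RESULT ==
9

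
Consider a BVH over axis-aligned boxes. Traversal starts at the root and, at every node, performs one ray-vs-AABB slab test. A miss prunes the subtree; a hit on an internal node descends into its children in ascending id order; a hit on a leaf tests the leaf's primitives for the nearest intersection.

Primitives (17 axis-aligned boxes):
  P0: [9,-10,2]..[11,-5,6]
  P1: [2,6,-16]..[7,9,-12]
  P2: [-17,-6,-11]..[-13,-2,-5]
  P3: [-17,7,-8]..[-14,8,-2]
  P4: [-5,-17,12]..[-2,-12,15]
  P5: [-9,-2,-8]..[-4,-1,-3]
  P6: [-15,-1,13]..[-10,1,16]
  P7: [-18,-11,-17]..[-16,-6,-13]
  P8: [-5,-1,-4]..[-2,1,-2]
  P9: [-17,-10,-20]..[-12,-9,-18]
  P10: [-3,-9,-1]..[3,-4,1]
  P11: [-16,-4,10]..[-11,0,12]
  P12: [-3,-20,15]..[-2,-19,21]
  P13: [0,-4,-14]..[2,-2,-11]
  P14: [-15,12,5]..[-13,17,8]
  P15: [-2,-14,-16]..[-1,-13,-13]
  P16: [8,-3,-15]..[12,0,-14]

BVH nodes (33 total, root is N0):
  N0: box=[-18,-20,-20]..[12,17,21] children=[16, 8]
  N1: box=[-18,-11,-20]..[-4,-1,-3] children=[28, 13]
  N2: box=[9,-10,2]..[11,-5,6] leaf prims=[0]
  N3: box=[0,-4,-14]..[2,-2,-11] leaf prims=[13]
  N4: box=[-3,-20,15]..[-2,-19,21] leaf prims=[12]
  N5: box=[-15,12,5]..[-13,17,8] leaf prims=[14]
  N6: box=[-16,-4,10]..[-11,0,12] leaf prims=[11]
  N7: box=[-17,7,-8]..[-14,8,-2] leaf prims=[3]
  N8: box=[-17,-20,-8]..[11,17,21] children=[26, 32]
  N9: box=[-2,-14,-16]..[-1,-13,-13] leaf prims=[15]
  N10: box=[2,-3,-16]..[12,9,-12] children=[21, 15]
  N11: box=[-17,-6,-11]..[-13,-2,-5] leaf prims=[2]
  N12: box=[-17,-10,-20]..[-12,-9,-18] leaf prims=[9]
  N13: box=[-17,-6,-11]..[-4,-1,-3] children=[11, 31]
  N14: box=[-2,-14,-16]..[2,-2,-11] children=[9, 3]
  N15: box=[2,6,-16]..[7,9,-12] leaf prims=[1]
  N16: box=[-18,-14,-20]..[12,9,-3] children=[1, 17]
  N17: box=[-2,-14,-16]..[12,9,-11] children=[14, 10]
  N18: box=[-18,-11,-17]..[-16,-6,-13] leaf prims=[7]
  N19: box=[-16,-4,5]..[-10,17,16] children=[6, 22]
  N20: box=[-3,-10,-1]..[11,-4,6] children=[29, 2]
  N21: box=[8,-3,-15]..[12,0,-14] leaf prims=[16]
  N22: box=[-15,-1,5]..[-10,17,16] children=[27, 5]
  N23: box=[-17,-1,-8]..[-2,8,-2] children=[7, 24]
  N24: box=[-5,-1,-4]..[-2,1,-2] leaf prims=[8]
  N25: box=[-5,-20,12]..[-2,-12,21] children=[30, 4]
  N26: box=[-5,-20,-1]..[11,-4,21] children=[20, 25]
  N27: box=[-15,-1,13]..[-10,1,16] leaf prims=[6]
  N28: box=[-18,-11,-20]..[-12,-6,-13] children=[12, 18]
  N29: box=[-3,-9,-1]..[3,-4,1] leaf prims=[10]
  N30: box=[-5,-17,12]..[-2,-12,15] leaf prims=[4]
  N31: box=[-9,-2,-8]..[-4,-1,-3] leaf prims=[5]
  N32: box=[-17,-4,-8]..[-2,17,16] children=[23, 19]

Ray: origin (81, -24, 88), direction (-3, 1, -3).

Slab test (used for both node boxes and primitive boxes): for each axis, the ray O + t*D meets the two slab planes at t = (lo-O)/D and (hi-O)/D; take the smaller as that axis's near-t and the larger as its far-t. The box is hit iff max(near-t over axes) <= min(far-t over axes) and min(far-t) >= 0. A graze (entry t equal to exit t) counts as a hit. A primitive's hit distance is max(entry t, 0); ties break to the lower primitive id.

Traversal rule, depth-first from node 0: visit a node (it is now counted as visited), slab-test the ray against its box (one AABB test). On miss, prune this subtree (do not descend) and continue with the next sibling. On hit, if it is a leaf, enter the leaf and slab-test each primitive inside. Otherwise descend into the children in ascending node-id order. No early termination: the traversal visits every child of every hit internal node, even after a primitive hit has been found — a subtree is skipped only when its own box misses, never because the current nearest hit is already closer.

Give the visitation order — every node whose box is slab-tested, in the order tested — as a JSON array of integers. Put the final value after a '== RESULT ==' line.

Walk:
N0 x:[23,33] y:[4,41] z:[67/3,36] -> hit [23,33], descend [8, 16]
  N8 x:[70/3,98/3] y:[4,41] z:[67/3,32] -> hit [70/3,32], descend [26, 32]
    N26 x:[70/3,86/3] y:[4,20] z:[67/3,89/3] -> miss, prune
    N32 x:[83/3,98/3] y:[20,41] z:[24,32] -> hit [83/3,32], descend [19, 23]
      N19 x:[91/3,97/3] y:[20,41] z:[24,83/3] -> miss, prune
      N23 x:[83/3,98/3] y:[23,32] z:[30,32] -> hit [30,32], descend [7, 24]
        N7 x:[95/3,98/3] y:[31,32] z:[30,32] -> hit [95/3,32] leaf, test {P3@t=95/3}
        N24 x:[83/3,86/3] y:[23,25] z:[30,92/3] -> miss, prune
  N16 x:[23,33] y:[10,33] z:[91/3,36] -> hit [91/3,33], descend [1, 17]
    N1 x:[85/3,33] y:[13,23] z:[91/3,36] -> miss, prune
    N17 x:[23,83/3] y:[10,33] z:[33,104/3] -> miss, prune

Visited [0, 8, 26, 32, 19, 23, 7, 24, 16, 1, 17]. Tests: 11 box, 1 leaf. Nearest: P3.

== RESULT ==
[0, 8, 26, 32, 19, 23, 7, 24, 16, 1, 17]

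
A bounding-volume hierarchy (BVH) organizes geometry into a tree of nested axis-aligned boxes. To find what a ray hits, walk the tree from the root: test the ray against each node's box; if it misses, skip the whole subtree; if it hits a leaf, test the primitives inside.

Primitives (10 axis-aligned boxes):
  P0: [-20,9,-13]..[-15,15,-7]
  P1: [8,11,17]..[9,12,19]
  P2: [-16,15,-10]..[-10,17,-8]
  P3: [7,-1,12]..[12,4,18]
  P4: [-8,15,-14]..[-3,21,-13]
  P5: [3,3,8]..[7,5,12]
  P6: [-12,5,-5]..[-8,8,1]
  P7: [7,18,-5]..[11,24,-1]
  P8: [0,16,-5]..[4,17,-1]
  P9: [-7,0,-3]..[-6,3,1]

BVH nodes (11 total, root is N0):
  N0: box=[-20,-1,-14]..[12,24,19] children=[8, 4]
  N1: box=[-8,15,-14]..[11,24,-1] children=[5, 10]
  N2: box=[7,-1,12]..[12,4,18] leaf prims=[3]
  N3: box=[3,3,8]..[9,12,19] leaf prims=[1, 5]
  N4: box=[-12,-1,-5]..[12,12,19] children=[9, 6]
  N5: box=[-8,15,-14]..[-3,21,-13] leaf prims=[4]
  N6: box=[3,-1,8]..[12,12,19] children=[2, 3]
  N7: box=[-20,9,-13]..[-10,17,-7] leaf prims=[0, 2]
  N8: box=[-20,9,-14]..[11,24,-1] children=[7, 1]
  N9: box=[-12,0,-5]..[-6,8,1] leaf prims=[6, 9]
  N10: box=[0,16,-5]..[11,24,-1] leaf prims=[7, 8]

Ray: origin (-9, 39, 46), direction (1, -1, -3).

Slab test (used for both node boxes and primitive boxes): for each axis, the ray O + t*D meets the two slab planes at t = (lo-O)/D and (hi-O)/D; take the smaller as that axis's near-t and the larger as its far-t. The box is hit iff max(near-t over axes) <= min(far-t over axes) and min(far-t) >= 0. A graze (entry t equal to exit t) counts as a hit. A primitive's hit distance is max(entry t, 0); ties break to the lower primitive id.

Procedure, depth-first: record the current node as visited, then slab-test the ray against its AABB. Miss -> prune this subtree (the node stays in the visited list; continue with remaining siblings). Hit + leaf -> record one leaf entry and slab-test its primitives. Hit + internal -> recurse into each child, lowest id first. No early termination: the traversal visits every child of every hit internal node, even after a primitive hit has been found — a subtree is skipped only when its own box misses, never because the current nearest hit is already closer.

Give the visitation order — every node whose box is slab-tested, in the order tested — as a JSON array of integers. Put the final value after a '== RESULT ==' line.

Walk:
N0 x:[-11,21] y:[15,40] z:[9,20] -> hit [15,20], descend [4, 8]
  N4 x:[-3,21] y:[27,40] z:[9,17] -> miss, prune
  N8 x:[-11,20] y:[15,30] z:[47/3,20] -> hit [47/3,20], descend [1, 7]
    N1 x:[1,20] y:[15,24] z:[47/3,20] -> hit [47/3,20], descend [5, 10]
      N5 x:[1,6] y:[18,24] z:[59/3,20] -> miss, prune
      N10 x:[9,20] y:[15,23] z:[47/3,17] -> hit [47/3,17] leaf, test {P7@t=16, P8(miss)}
    N7 x:[-11,-1] y:[22,30] z:[53/3,59/3] -> miss, prune

order=[0, 4, 8, 1, 5, 10, 7]  |boxes|=7  |leaves|=1  hit=P7

== RESULT ==
[0, 4, 8, 1, 5, 10, 7]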